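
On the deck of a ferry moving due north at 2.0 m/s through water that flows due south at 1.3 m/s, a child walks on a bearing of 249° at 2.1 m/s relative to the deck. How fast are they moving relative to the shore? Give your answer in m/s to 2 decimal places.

In east/north components (m/s): child relative to ferry = (-1.961, -0.753); ferry relative to water = (0.000, 2.000); water relative to ground = (0.000, -1.300).
Sum = (-1.961, -0.053) m/s.
Speed = |(-1.961, -0.053)| = 1.961 m/s.

1.96 m/s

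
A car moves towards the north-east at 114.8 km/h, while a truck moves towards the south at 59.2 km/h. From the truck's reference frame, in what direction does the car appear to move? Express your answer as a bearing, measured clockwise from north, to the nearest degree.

Taking east as x and north as y: car velocity = (81.176, 81.176) km/h; truck velocity = (0.000, -59.200) km/h.
Velocity of car relative to truck = (81.176, 81.176) − (0.000, -59.200) = (81.176, 140.376) km/h.
Bearing = atan2(81.18, 140.38) = 30.04° clockwise from north.

030°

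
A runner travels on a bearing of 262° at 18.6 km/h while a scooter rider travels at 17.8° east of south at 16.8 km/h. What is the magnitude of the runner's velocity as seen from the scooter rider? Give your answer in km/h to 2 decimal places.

Taking east as x and north as y: runner velocity = (-18.419, -2.589) km/h; scooter rider velocity = (5.136, -15.996) km/h.
Velocity of runner relative to scooter rider = (-18.419, -2.589) − (5.136, -15.996) = (-23.555, 13.407) km/h.
Magnitude = |(-23.555, 13.407)| = 27.103 km/h.

27.10 km/h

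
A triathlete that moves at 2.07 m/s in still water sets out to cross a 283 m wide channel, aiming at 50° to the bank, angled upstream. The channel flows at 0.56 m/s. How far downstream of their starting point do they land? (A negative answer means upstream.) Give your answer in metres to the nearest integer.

-138 m

Perpendicular speed = 1.586 m/s; crossing time = 283 / 1.586 = 178.469 s.
Net downstream speed = -0.771 m/s.
Drift = -0.771 × 178.469 = -137.523 m (upstream).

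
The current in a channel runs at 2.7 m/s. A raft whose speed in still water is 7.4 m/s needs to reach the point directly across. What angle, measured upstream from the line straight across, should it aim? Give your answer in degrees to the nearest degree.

21°

To cancel the current, the upstream component of the raft's velocity must equal the flow: 7.4 sin θ = 2.7.
sin θ = 2.7 / 7.4 = 0.3649.
θ = arcsin(0.3649) = 21.399°.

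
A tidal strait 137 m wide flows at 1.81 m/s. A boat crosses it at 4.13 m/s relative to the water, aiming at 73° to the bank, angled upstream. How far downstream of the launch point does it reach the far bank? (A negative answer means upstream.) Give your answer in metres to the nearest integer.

21 m

Perpendicular speed = 3.950 m/s; crossing time = 137 / 3.950 = 34.688 s.
Net downstream speed = 0.603 m/s.
Drift = 0.603 × 34.688 = 20.899 m (downstream).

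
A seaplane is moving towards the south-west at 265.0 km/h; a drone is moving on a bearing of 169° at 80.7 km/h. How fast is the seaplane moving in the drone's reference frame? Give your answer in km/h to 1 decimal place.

229.8 km/h

Taking east as x and north as y: seaplane velocity = (-187.383, -187.383) km/h; drone velocity = (15.398, -79.217) km/h.
Velocity of seaplane relative to drone = (-187.383, -187.383) − (15.398, -79.217) = (-202.782, -108.166) km/h.
Magnitude = |(-202.782, -108.166)| = 229.827 km/h.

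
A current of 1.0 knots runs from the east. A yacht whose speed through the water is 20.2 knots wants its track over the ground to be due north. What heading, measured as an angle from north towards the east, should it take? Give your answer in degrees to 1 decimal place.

2.8°

The current pushes perpendicular to the desired track; the heading must have a component into the current equal to 1.0 knots: 20.2 sin θ = 1.0.
sin θ = 0.0495, so θ = 2.838°.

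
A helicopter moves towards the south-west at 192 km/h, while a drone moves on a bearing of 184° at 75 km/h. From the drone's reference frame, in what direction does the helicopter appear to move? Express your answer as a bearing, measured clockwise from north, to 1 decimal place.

245.0°

Taking east as x and north as y: helicopter velocity = (-135.765, -135.765) km/h; drone velocity = (-5.232, -74.817) km/h.
Velocity of helicopter relative to drone = (-135.765, -135.765) − (-5.232, -74.817) = (-130.533, -60.947) km/h.
Bearing = atan2(-130.53, -60.95) = 244.97° clockwise from north.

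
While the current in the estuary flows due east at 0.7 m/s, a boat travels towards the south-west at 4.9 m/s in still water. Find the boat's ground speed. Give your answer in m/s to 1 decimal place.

4.4 m/s

Taking east as x and north as y: velocity relative to the water = (-3.465, -3.465) m/s; the water relative to ground = (0.700, 0.000) m/s.
Velocity relative to ground = (-3.465, -3.465) + (0.700, 0.000) = (-2.765, -3.465) m/s.
Speed = |(-2.765, -3.465)| = 4.433 m/s.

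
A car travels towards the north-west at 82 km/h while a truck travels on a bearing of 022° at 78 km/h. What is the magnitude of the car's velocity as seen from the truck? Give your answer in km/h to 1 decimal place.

88.4 km/h

Taking east as x and north as y: car velocity = (-57.983, 57.983) km/h; truck velocity = (29.219, 72.320) km/h.
Velocity of car relative to truck = (-57.983, 57.983) − (29.219, 72.320) = (-87.202, -14.338) km/h.
Magnitude = |(-87.202, -14.338)| = 88.373 km/h.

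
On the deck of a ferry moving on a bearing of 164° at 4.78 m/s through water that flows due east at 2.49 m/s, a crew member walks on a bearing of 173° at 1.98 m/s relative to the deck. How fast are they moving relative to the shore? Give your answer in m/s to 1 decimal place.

In east/north components (m/s): crew member relative to ferry = (0.241, -1.965); ferry relative to water = (1.318, -4.595); water relative to ground = (2.490, 0.000).
Sum = (4.049, -6.560) m/s.
Speed = |(4.049, -6.560)| = 7.709 m/s.

7.7 m/s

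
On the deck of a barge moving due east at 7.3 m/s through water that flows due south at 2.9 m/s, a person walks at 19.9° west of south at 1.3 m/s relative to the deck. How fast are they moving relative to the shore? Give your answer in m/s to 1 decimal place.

8.0 m/s

In east/north components (m/s): person relative to barge = (-0.442, -1.222); barge relative to water = (7.300, 0.000); water relative to ground = (0.000, -2.900).
Sum = (6.858, -4.122) m/s.
Speed = |(6.858, -4.122)| = 8.001 m/s.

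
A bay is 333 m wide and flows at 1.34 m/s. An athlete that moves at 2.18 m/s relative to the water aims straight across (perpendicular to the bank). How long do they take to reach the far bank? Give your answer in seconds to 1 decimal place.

The component of the athlete's velocity perpendicular to the bank is 2.18 m/s.
The current is parallel to the bank, so it does not affect the crossing time.
Time = 333 / 2.180 = 152.752 s.

152.8 s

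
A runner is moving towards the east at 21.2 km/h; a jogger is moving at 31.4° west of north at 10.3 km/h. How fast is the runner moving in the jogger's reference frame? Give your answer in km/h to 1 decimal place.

Taking east as x and north as y: runner velocity = (21.200, 0.000) km/h; jogger velocity = (-5.366, 8.792) km/h.
Velocity of runner relative to jogger = (21.200, 0.000) − (-5.366, 8.792) = (26.566, -8.792) km/h.
Magnitude = |(26.566, -8.792)| = 27.983 km/h.

28.0 km/h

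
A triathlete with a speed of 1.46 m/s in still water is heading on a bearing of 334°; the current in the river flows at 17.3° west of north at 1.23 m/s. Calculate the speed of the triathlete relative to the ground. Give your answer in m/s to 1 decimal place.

2.7 m/s

Taking east as x and north as y: velocity relative to the water = (-0.640, 1.312) m/s; the water relative to ground = (-0.366, 1.174) m/s.
Velocity relative to ground = (-0.640, 1.312) + (-0.366, 1.174) = (-1.006, 2.487) m/s.
Speed = |(-1.006, 2.487)| = 2.682 m/s.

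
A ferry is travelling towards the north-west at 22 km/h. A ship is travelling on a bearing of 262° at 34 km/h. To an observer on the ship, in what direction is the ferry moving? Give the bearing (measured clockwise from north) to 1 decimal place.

041.8°

Taking east as x and north as y: ferry velocity = (-15.556, 15.556) km/h; ship velocity = (-33.669, -4.732) km/h.
Velocity of ferry relative to ship = (-15.556, 15.556) − (-33.669, -4.732) = (18.113, 20.288) km/h.
Bearing = atan2(18.11, 20.29) = 41.76° clockwise from north.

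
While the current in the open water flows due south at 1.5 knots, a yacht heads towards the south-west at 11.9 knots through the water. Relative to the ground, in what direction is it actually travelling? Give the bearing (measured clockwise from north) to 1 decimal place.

220.3°

Taking east as x and north as y: velocity relative to the water = (-8.415, -8.415) knots; the water relative to ground = (0.000, -1.500) knots.
Velocity relative to ground = (-8.415, -8.415) + (0.000, -1.500) = (-8.415, -9.915) knots.
Bearing = atan2(-8.41, -9.91) = 220.32° clockwise from north.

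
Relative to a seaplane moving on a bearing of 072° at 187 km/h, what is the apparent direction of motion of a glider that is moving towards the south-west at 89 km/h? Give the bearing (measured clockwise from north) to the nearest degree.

243°

Taking east as x and north as y: glider velocity = (-62.933, -62.933) km/h; seaplane velocity = (177.848, 57.786) km/h.
Velocity of glider relative to seaplane = (-62.933, -62.933) − (177.848, 57.786) = (-240.780, -120.719) km/h.
Bearing = atan2(-240.78, -120.72) = 243.37° clockwise from north.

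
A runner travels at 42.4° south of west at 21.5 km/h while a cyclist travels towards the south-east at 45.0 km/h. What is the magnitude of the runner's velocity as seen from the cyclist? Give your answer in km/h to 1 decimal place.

Taking east as x and north as y: runner velocity = (-15.877, -14.498) km/h; cyclist velocity = (31.820, -31.820) km/h.
Velocity of runner relative to cyclist = (-15.877, -14.498) − (31.820, -31.820) = (-47.697, 17.322) km/h.
Magnitude = |(-47.697, 17.322)| = 50.745 km/h.

50.7 km/h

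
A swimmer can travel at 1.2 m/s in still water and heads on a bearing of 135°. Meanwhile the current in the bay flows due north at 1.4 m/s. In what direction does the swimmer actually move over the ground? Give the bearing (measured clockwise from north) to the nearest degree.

057°

Taking east as x and north as y: velocity relative to the water = (0.849, -0.849) m/s; the water relative to ground = (0.000, 1.400) m/s.
Velocity relative to ground = (0.849, -0.849) + (0.000, 1.400) = (0.849, 0.551) m/s.
Bearing = atan2(0.85, 0.55) = 56.98° clockwise from north.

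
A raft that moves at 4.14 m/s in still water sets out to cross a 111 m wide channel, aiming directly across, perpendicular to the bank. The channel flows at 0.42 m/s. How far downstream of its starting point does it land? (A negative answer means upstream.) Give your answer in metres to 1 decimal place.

11.3 m

Perpendicular speed = 4.140 m/s; crossing time = 111 / 4.140 = 26.812 s.
Net downstream speed = 0.420 m/s.
Drift = 0.420 × 26.812 = 11.261 m (downstream).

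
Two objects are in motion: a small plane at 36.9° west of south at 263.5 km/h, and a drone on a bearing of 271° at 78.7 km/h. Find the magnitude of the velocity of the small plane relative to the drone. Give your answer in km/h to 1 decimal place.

226.5 km/h

Taking east as x and north as y: small plane velocity = (-158.211, -210.717) km/h; drone velocity = (-78.688, 1.374) km/h.
Velocity of small plane relative to drone = (-158.211, -210.717) − (-78.688, 1.374) = (-79.523, -212.090) km/h.
Magnitude = |(-79.523, -212.090)| = 226.509 km/h.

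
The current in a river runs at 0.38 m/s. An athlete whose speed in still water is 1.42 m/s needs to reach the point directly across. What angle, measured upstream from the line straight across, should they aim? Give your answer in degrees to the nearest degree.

16°

To cancel the current, the upstream component of the athlete's velocity must equal the flow: 1.42 sin θ = 0.38.
sin θ = 0.38 / 1.42 = 0.2676.
θ = arcsin(0.2676) = 15.522°.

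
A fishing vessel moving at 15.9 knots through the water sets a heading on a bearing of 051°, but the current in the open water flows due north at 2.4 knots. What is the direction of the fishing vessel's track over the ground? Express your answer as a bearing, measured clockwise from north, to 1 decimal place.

Taking east as x and north as y: velocity relative to the water = (12.357, 10.006) knots; the water relative to ground = (0.000, 2.400) knots.
Velocity relative to ground = (12.357, 10.006) + (0.000, 2.400) = (12.357, 12.406) knots.
Bearing = atan2(12.36, 12.41) = 44.89° clockwise from north.

044.9°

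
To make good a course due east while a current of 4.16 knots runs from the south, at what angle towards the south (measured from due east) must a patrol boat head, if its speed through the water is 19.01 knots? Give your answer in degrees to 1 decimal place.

12.6°

The current pushes perpendicular to the desired track; the heading must have a component into the current equal to 4.16 knots: 19.01 sin θ = 4.16.
sin θ = 0.2188, so θ = 12.640°.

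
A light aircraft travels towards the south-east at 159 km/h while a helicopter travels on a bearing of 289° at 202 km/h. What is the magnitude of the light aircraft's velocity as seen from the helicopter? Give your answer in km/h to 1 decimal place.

Taking east as x and north as y: light aircraft velocity = (112.430, -112.430) km/h; helicopter velocity = (-190.995, 65.765) km/h.
Velocity of light aircraft relative to helicopter = (112.430, -112.430) − (-190.995, 65.765) = (303.425, -178.195) km/h.
Magnitude = |(303.425, -178.195)| = 351.881 km/h.

351.9 km/h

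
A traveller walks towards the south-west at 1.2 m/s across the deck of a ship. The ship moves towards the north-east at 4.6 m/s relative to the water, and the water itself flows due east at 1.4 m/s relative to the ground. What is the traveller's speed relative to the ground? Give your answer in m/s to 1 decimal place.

In east/north components (m/s): traveller relative to ship = (-0.849, -0.849); ship relative to water = (3.253, 3.253); water relative to ground = (1.400, 0.000).
Sum = (3.804, 2.404) m/s.
Speed = |(3.804, 2.404)| = 4.500 m/s.

4.5 m/s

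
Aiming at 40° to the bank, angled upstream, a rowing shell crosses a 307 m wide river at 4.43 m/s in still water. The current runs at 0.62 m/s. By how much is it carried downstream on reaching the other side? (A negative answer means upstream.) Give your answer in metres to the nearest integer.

Perpendicular speed = 2.848 m/s; crossing time = 307 / 2.848 = 107.812 s.
Net downstream speed = -2.774 m/s.
Drift = -2.774 × 107.812 = -299.025 m (upstream).

-299 m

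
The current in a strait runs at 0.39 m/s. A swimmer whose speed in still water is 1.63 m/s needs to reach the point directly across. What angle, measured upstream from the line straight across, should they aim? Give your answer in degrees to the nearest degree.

14°

To cancel the current, the upstream component of the swimmer's velocity must equal the flow: 1.63 sin θ = 0.39.
sin θ = 0.39 / 1.63 = 0.2393.
θ = arcsin(0.2393) = 13.843°.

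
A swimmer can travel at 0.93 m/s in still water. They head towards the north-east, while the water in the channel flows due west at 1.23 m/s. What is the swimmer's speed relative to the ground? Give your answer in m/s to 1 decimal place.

0.9 m/s

Taking east as x and north as y: velocity relative to the water = (0.658, 0.658) m/s; the water relative to ground = (-1.230, 0.000) m/s.
Velocity relative to ground = (0.658, 0.658) + (-1.230, 0.000) = (-0.572, 0.658) m/s.
Speed = |(-0.572, 0.658)| = 0.872 m/s.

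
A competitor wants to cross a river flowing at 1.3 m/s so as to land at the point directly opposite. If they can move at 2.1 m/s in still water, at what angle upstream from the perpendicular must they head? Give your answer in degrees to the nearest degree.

To cancel the current, the upstream component of the competitor's velocity must equal the flow: 2.1 sin θ = 1.3.
sin θ = 1.3 / 2.1 = 0.6190.
θ = arcsin(0.6190) = 38.247°.

38°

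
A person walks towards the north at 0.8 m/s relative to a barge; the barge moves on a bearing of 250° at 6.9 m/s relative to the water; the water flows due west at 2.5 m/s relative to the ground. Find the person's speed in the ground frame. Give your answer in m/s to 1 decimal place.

9.1 m/s

In east/north components (m/s): person relative to barge = (0.000, 0.800); barge relative to water = (-6.484, -2.360); water relative to ground = (-2.500, 0.000).
Sum = (-8.984, -1.560) m/s.
Speed = |(-8.984, -1.560)| = 9.118 m/s.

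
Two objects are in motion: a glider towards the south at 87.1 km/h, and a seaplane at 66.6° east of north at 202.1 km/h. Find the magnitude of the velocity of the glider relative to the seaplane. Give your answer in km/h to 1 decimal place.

Taking east as x and north as y: glider velocity = (0.000, -87.100) km/h; seaplane velocity = (185.478, 80.264) km/h.
Velocity of glider relative to seaplane = (0.000, -87.100) − (185.478, 80.264) = (-185.478, -167.364) km/h.
Magnitude = |(-185.478, -167.364)| = 249.825 km/h.

249.8 km/h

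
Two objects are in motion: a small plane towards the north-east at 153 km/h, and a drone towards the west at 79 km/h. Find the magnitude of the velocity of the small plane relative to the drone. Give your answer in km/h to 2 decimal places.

216.20 km/h

Taking east as x and north as y: small plane velocity = (108.187, 108.187) km/h; drone velocity = (-79.000, 0.000) km/h.
Velocity of small plane relative to drone = (108.187, 108.187) − (-79.000, 0.000) = (187.187, 108.187) km/h.
Magnitude = |(187.187, 108.187)| = 216.203 km/h.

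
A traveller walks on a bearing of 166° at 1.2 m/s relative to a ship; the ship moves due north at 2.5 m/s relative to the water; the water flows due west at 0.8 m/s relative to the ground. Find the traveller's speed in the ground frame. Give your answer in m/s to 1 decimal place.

In east/north components (m/s): traveller relative to ship = (0.290, -1.164); ship relative to water = (0.000, 2.500); water relative to ground = (-0.800, 0.000).
Sum = (-0.510, 1.336) m/s.
Speed = |(-0.510, 1.336)| = 1.430 m/s.

1.4 m/s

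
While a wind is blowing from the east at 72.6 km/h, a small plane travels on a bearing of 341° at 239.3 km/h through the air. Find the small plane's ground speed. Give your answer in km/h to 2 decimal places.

Taking east as x and north as y: velocity relative to the air = (-77.908, 226.263) km/h; the air relative to ground = (-72.600, 0.000) km/h.
Velocity relative to ground = (-77.908, 226.263) + (-72.600, 0.000) = (-150.508, 226.263) km/h.
Speed = |(-150.508, 226.263)| = 271.749 km/h.

271.75 km/h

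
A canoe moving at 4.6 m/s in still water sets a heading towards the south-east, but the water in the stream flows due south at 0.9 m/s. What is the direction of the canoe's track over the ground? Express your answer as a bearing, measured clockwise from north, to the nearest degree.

Taking east as x and north as y: velocity relative to the water = (3.253, -3.253) m/s; the water relative to ground = (0.000, -0.900) m/s.
Velocity relative to ground = (3.253, -3.253) + (0.000, -0.900) = (3.253, -4.153) m/s.
Bearing = atan2(3.25, -4.15) = 141.93° clockwise from north.

142°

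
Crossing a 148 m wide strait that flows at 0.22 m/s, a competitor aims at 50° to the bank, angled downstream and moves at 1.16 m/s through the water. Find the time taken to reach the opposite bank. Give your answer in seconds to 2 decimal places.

166.55 s

The component of the competitor's velocity perpendicular to the bank is 1.16 × sin 50° = 0.889 m/s.
The current is parallel to the bank, so it does not affect the crossing time.
Time = 148 / 0.889 = 166.552 s.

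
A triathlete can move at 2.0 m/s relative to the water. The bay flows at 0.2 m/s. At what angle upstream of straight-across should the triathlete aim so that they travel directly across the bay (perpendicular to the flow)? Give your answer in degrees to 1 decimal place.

To cancel the current, the upstream component of the triathlete's velocity must equal the flow: 2.0 sin θ = 0.2.
sin θ = 0.2 / 2.0 = 0.1000.
θ = arcsin(0.1000) = 5.739°.

5.7°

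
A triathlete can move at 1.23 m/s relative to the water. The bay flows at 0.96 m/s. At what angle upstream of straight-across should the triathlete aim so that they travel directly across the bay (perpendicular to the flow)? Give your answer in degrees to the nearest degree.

51°

To cancel the current, the upstream component of the triathlete's velocity must equal the flow: 1.23 sin θ = 0.96.
sin θ = 0.96 / 1.23 = 0.7805.
θ = arcsin(0.7805) = 51.305°.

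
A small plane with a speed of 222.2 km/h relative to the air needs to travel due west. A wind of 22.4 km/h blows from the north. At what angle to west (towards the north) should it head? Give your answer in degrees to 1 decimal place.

The wind pushes perpendicular to the desired track; the heading must have a component into the wind equal to 22.4 km/h: 222.2 sin θ = 22.4.
sin θ = 0.1008, so θ = 5.786°.

5.8°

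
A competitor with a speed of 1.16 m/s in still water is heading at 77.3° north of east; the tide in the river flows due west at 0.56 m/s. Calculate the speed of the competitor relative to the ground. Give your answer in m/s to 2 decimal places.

Taking east as x and north as y: velocity relative to the water = (0.255, 1.132) m/s; the water relative to ground = (-0.560, 0.000) m/s.
Velocity relative to ground = (0.255, 1.132) + (-0.560, 0.000) = (-0.305, 1.132) m/s.
Speed = |(-0.305, 1.132)| = 1.172 m/s.

1.17 m/s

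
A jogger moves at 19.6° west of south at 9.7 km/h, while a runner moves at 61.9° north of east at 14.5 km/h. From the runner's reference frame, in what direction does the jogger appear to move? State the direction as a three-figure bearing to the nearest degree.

Taking east as x and north as y: jogger velocity = (-3.254, -9.138) km/h; runner velocity = (6.830, 12.791) km/h.
Velocity of jogger relative to runner = (-3.254, -9.138) − (6.830, 12.791) = (-10.084, -21.929) km/h.
Bearing = atan2(-10.08, -21.93) = 204.69° clockwise from north.

205°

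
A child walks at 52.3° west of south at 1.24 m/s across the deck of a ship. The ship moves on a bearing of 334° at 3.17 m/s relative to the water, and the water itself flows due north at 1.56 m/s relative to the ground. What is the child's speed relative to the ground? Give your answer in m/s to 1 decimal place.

4.4 m/s

In east/north components (m/s): child relative to ship = (-0.981, -0.758); ship relative to water = (-1.390, 2.849); water relative to ground = (0.000, 1.560).
Sum = (-2.371, 3.651) m/s.
Speed = |(-2.371, 3.651)| = 4.353 m/s.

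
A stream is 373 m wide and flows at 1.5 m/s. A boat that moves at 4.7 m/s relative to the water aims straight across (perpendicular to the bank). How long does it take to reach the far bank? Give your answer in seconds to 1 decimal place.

The component of the boat's velocity perpendicular to the bank is 4.7 m/s.
The current is parallel to the bank, so it does not affect the crossing time.
Time = 373 / 4.700 = 79.362 s.

79.4 s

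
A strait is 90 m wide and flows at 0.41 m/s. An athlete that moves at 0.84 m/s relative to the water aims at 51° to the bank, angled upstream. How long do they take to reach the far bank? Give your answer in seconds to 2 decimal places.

The component of the athlete's velocity perpendicular to the bank is 0.84 × sin 51° = 0.653 m/s.
The flow acts along the bank and has no component across it.
Time = 90 / 0.653 = 137.867 s.

137.87 s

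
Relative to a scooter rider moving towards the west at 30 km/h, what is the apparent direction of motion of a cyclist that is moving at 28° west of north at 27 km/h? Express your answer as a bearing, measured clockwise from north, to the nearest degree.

Taking east as x and north as y: cyclist velocity = (-12.676, 23.840) km/h; scooter rider velocity = (-30.000, 0.000) km/h.
Velocity of cyclist relative to scooter rider = (-12.676, 23.840) − (-30.000, 0.000) = (17.324, 23.840) km/h.
Bearing = atan2(17.32, 23.84) = 36.01° clockwise from north.

036°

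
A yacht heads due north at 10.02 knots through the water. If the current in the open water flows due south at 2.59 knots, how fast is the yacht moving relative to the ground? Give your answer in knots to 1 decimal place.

Taking east as x and north as y: velocity relative to the water = (0.000, 10.020) knots; the water relative to ground = (0.000, -2.590) knots.
Velocity relative to ground = (0.000, 10.020) + (0.000, -2.590) = (0.000, 7.430) knots.
Speed = |(0.000, 7.430)| = 7.430 knots.

7.4 knots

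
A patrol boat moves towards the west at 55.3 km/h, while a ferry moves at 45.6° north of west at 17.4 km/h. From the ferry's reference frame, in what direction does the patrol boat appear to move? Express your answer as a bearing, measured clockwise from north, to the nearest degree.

254°

Taking east as x and north as y: patrol boat velocity = (-55.300, 0.000) km/h; ferry velocity = (-12.174, 12.432) km/h.
Velocity of patrol boat relative to ferry = (-55.300, 0.000) − (-12.174, 12.432) = (-43.126, -12.432) km/h.
Bearing = atan2(-43.13, -12.43) = 253.92° clockwise from north.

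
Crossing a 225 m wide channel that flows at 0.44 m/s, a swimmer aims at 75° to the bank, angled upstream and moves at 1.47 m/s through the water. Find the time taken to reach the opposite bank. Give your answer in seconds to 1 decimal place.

The component of the swimmer's velocity perpendicular to the bank is 1.47 × sin 75° = 1.420 m/s.
The flow acts along the bank and has no component across it.
Time = 225 / 1.420 = 158.461 s.

158.5 s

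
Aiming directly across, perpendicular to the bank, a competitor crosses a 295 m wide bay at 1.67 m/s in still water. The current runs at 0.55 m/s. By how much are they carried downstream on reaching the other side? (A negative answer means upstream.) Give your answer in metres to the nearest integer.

97 m

Perpendicular speed = 1.670 m/s; crossing time = 295 / 1.670 = 176.647 s.
Net downstream speed = 0.550 m/s.
Drift = 0.550 × 176.647 = 97.156 m (downstream).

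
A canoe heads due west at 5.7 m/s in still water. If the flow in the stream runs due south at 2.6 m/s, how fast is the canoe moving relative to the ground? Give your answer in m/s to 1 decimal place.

Taking east as x and north as y: velocity relative to the water = (-5.700, 0.000) m/s; the water relative to ground = (0.000, -2.600) m/s.
Velocity relative to ground = (-5.700, 0.000) + (0.000, -2.600) = (-5.700, -2.600) m/s.
Speed = |(-5.700, -2.600)| = 6.265 m/s.

6.3 m/s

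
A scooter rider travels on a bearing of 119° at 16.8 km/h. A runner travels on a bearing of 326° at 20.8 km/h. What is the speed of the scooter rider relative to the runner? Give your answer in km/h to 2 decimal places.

36.57 km/h

Taking east as x and north as y: scooter rider velocity = (14.694, -8.145) km/h; runner velocity = (-11.631, 17.244) km/h.
Velocity of scooter rider relative to runner = (14.694, -8.145) − (-11.631, 17.244) = (26.325, -25.389) km/h.
Magnitude = |(26.325, -25.389)| = 36.573 km/h.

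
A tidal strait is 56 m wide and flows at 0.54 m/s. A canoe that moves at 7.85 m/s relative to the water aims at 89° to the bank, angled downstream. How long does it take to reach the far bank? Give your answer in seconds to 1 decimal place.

7.1 s

The component of the canoe's velocity perpendicular to the bank is 7.85 × sin 89° = 7.849 m/s.
The current is parallel to the bank, so it does not affect the crossing time.
Time = 56 / 7.849 = 7.135 s.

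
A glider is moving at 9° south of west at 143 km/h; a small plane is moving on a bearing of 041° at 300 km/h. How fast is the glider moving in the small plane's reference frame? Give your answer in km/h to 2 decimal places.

Taking east as x and north as y: glider velocity = (-141.239, -22.370) km/h; small plane velocity = (196.818, 226.413) km/h.
Velocity of glider relative to small plane = (-141.239, -22.370) − (196.818, 226.413) = (-338.057, -248.783) km/h.
Magnitude = |(-338.057, -248.783)| = 419.733 km/h.

419.73 km/h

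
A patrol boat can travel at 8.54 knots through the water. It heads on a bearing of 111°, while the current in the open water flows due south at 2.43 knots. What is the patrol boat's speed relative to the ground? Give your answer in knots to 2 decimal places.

Taking east as x and north as y: velocity relative to the water = (7.973, -3.060) knots; the water relative to ground = (0.000, -2.430) knots.
Velocity relative to ground = (7.973, -3.060) + (0.000, -2.430) = (7.973, -5.490) knots.
Speed = |(7.973, -5.490)| = 9.680 knots.

9.68 knots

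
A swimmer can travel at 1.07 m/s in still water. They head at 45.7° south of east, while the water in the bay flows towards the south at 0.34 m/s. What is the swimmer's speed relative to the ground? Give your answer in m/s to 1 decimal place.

Taking east as x and north as y: velocity relative to the water = (0.747, -0.766) m/s; the water relative to ground = (0.000, -0.340) m/s.
Velocity relative to ground = (0.747, -0.766) + (0.000, -0.340) = (0.747, -1.106) m/s.
Speed = |(0.747, -1.106)| = 1.335 m/s.

1.3 m/s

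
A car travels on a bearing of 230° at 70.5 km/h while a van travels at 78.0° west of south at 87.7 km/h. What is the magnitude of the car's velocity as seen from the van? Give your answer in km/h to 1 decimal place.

41.8 km/h

Taking east as x and north as y: car velocity = (-54.006, -45.317) km/h; van velocity = (-85.784, -18.234) km/h.
Velocity of car relative to van = (-54.006, -45.317) − (-85.784, -18.234) = (31.777, -27.083) km/h.
Magnitude = |(31.777, -27.083)| = 41.753 km/h.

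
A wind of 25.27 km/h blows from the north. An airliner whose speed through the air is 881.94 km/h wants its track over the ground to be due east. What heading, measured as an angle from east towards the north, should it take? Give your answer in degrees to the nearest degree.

The wind pushes perpendicular to the desired track; the heading must have a component into the wind equal to 25.27 km/h: 881.94 sin θ = 25.27.
sin θ = 0.0287, so θ = 1.642°.

2°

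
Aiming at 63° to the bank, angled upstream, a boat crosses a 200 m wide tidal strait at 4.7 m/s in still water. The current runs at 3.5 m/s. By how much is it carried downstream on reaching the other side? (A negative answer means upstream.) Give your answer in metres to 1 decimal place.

Perpendicular speed = 4.188 m/s; crossing time = 200 / 4.188 = 47.759 s.
Net downstream speed = 1.366 m/s.
Drift = 1.366 × 47.759 = 65.250 m (downstream).

65.2 m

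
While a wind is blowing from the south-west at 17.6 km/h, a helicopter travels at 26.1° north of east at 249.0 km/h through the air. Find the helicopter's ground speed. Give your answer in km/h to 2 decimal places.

265.71 km/h

Taking east as x and north as y: velocity relative to the air = (223.609, 109.545) km/h; the air relative to ground = (12.445, 12.445) km/h.
Velocity relative to ground = (223.609, 109.545) + (12.445, 12.445) = (236.054, 121.990) km/h.
Speed = |(236.054, 121.990)| = 265.712 km/h.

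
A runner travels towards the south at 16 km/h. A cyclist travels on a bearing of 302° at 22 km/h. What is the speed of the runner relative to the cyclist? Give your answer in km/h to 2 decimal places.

33.36 km/h

Taking east as x and north as y: runner velocity = (0.000, -16.000) km/h; cyclist velocity = (-18.657, 11.658) km/h.
Velocity of runner relative to cyclist = (0.000, -16.000) − (-18.657, 11.658) = (18.657, -27.658) km/h.
Magnitude = |(18.657, -27.658)| = 33.363 km/h.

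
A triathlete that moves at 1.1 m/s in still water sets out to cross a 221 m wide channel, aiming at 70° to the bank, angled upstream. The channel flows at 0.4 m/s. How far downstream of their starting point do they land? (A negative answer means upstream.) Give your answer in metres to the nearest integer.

5 m

Perpendicular speed = 1.034 m/s; crossing time = 221 / 1.034 = 213.803 s.
Net downstream speed = 0.024 m/s.
Drift = 0.024 × 213.803 = 5.084 m (downstream).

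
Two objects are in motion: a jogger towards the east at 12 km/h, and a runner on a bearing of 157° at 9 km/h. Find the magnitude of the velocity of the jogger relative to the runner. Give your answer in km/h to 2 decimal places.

11.86 km/h

Taking east as x and north as y: jogger velocity = (12.000, 0.000) km/h; runner velocity = (3.517, -8.285) km/h.
Velocity of jogger relative to runner = (12.000, 0.000) − (3.517, -8.285) = (8.483, 8.285) km/h.
Magnitude = |(8.483, 8.285)| = 11.858 km/h.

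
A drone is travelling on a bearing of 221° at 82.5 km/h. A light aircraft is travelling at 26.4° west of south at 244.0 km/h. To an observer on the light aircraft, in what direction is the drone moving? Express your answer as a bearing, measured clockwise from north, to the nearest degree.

019°

Taking east as x and north as y: drone velocity = (-54.125, -62.264) km/h; light aircraft velocity = (-108.491, -218.554) km/h.
Velocity of drone relative to light aircraft = (-54.125, -62.264) − (-108.491, -218.554) = (54.366, 156.290) km/h.
Bearing = atan2(54.37, 156.29) = 19.18° clockwise from north.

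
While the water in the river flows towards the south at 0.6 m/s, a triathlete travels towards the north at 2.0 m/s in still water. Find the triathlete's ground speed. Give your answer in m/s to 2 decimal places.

1.40 m/s

Taking east as x and north as y: velocity relative to the water = (0.000, 2.000) m/s; the water relative to ground = (0.000, -0.600) m/s.
Velocity relative to ground = (0.000, 2.000) + (0.000, -0.600) = (0.000, 1.400) m/s.
Speed = |(0.000, 1.400)| = 1.400 m/s.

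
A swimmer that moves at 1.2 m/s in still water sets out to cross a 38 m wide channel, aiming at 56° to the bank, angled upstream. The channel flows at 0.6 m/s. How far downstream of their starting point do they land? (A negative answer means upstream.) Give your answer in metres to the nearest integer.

-3 m

Perpendicular speed = 0.995 m/s; crossing time = 38 / 0.995 = 38.197 s.
Net downstream speed = -0.071 m/s.
Drift = -0.071 × 38.197 = -2.713 m (upstream).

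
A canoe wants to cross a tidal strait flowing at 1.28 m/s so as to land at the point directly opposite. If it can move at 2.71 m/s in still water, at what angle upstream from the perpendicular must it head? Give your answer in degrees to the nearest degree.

28°

To cancel the current, the upstream component of the canoe's velocity must equal the flow: 2.71 sin θ = 1.28.
sin θ = 1.28 / 2.71 = 0.4723.
θ = arcsin(0.4723) = 28.185°.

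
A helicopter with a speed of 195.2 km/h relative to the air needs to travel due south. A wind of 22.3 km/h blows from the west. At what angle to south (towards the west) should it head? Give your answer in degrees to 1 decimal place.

6.6°

The wind pushes perpendicular to the desired track; the heading must have a component into the wind equal to 22.3 km/h: 195.2 sin θ = 22.3.
sin θ = 0.1142, so θ = 6.560°.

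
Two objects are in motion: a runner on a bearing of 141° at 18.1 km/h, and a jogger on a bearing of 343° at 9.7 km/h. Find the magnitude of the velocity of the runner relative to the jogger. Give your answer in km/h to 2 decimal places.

Taking east as x and north as y: runner velocity = (11.391, -14.066) km/h; jogger velocity = (-2.836, 9.276) km/h.
Velocity of runner relative to jogger = (11.391, -14.066) − (-2.836, 9.276) = (14.227, -23.342) km/h.
Magnitude = |(14.227, -23.342)| = 27.336 km/h.

27.34 km/h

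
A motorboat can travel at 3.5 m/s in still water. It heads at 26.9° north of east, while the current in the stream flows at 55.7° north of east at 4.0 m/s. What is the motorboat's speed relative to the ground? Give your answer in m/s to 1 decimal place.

7.3 m/s

Taking east as x and north as y: velocity relative to the water = (3.121, 1.584) m/s; the water relative to ground = (2.254, 3.304) m/s.
Velocity relative to ground = (3.121, 1.584) + (2.254, 3.304) = (5.375, 4.888) m/s.
Speed = |(5.375, 4.888)| = 7.265 m/s.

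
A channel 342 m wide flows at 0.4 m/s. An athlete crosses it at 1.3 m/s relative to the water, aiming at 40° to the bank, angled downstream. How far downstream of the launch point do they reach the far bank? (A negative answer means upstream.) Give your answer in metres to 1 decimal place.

Perpendicular speed = 0.836 m/s; crossing time = 342 / 0.836 = 409.275 s.
Net downstream speed = 1.396 m/s.
Drift = 1.396 × 409.275 = 571.290 m (downstream).

571.3 m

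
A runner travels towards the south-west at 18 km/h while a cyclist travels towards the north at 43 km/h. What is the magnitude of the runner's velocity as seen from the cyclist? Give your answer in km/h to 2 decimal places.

57.16 km/h

Taking east as x and north as y: runner velocity = (-12.728, -12.728) km/h; cyclist velocity = (0.000, 43.000) km/h.
Velocity of runner relative to cyclist = (-12.728, -12.728) − (0.000, 43.000) = (-12.728, -55.728) km/h.
Magnitude = |(-12.728, -55.728)| = 57.163 km/h.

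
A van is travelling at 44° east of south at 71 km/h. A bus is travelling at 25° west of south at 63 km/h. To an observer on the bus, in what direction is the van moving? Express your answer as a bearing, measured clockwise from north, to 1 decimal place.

Taking east as x and north as y: van velocity = (49.321, -51.073) km/h; bus velocity = (-26.625, -57.097) km/h.
Velocity of van relative to bus = (49.321, -51.073) − (-26.625, -57.097) = (75.946, 6.024) km/h.
Bearing = atan2(75.95, 6.02) = 85.46° clockwise from north.

085.5°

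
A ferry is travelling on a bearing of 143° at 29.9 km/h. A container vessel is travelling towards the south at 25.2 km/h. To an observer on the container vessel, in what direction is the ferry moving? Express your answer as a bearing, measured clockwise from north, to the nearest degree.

Taking east as x and north as y: ferry velocity = (17.994, -23.879) km/h; container vessel velocity = (0.000, -25.200) km/h.
Velocity of ferry relative to container vessel = (17.994, -23.879) − (0.000, -25.200) = (17.994, 1.321) km/h.
Bearing = atan2(17.99, 1.32) = 85.80° clockwise from north.

086°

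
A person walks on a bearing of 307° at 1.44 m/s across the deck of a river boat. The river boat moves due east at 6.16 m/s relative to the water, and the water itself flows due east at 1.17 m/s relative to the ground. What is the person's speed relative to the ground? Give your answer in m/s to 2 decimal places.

6.24 m/s

In east/north components (m/s): person relative to river boat = (-1.150, 0.867); river boat relative to water = (6.160, 0.000); water relative to ground = (1.170, 0.000).
Sum = (6.180, 0.867) m/s.
Speed = |(6.180, 0.867)| = 6.240 m/s.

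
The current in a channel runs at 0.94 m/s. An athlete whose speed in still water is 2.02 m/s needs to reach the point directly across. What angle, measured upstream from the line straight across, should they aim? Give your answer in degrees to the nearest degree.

28°

To cancel the current, the upstream component of the athlete's velocity must equal the flow: 2.02 sin θ = 0.94.
sin θ = 0.94 / 2.02 = 0.4653.
θ = arcsin(0.4653) = 27.733°.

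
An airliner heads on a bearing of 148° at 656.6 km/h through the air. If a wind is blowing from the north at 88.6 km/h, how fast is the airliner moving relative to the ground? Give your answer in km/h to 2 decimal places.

Taking east as x and north as y: velocity relative to the air = (347.945, -556.828) km/h; the air relative to ground = (0.000, -88.600) km/h.
Velocity relative to ground = (347.945, -556.828) + (0.000, -88.600) = (347.945, -645.428) km/h.
Speed = |(347.945, -645.428)| = 733.242 km/h.

733.24 km/h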